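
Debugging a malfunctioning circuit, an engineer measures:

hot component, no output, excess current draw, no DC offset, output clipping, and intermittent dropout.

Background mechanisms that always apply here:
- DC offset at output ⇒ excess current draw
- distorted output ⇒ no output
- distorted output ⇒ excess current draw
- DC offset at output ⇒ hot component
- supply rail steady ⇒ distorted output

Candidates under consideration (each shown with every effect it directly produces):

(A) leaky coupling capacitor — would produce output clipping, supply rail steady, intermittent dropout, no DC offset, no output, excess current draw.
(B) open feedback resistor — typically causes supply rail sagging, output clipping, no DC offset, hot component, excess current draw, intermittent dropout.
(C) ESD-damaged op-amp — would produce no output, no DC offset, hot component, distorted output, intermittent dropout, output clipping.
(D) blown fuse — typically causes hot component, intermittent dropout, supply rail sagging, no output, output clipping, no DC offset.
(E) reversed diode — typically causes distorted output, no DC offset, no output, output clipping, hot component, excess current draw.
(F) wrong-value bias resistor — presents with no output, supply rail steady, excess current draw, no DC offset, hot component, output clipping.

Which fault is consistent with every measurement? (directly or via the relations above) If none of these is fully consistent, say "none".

C

Testing each hypothesis:
(A) leaky coupling capacitor — hot component miss; no output match; excess current draw match; no DC offset match; output clipping match; intermittent dropout match
(B) open feedback resistor — hot component match; no output miss; excess current draw match; no DC offset match; output clipping match; intermittent dropout match
(C) ESD-damaged op-amp — hot component match; no output match; excess current draw match (through distorted output → excess current draw); no DC offset match; output clipping match; intermittent dropout match
(D) blown fuse — does not account for excess current draw
(E) reversed diode — does not account for intermittent dropout
(F) wrong-value bias resistor — hot component match; no output match; excess current draw match; no DC offset match; output clipping match; intermittent dropout miss
(C) alone accounts for all the evidence.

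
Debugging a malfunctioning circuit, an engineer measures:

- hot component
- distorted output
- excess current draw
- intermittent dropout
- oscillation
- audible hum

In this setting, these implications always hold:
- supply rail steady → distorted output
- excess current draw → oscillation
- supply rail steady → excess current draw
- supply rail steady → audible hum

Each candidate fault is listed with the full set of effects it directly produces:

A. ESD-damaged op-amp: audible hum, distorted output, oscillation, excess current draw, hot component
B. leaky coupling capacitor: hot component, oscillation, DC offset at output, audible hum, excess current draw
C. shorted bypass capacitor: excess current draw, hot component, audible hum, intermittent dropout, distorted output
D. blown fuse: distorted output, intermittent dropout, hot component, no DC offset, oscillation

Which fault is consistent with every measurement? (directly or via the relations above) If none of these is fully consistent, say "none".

Testing each hypothesis:
(A) ESD-damaged op-amp — hot component +; distorted output +; excess current draw +; intermittent dropout -; oscillation +; audible hum +
(B) leaky coupling capacitor — does not account for distorted output, intermittent dropout
(C) shorted bypass capacitor — hot component +; distorted output +; excess current draw +; intermittent dropout +; oscillation + (by excess current draw → oscillation); audible hum +
(D) blown fuse — hot component +; distorted output +; excess current draw -; intermittent dropout +; oscillation +; audible hum -
(C) alone accounts for all the evidence.

C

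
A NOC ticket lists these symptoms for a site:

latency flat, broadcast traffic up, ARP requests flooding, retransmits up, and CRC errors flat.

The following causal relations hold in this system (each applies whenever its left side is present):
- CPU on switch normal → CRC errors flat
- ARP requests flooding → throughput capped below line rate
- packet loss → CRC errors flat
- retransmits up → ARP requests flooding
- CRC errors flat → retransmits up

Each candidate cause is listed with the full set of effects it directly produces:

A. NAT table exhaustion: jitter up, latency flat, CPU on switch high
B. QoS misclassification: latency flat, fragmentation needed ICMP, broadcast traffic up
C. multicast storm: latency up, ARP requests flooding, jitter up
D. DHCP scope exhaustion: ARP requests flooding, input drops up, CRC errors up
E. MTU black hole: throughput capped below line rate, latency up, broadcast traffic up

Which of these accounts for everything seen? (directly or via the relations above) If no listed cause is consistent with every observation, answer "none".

Checking each candidate against the observations:
(A) NAT table exhaustion — does not account for broadcast traffic up, ARP requests flooding, retransmits up, CRC errors flat
(B) QoS misclassification — latency flat +; broadcast traffic up +; ARP requests flooding -; retransmits up -; CRC errors flat -
(C) multicast storm — latency flat -; broadcast traffic up -; ARP requests flooding +; retransmits up -; CRC errors flat -
(D) DHCP scope exhaustion — latency flat -; broadcast traffic up -; ARP requests flooding +; retransmits up -; CRC errors flat -
(E) MTU black hole — fails on latency flat, ARP requests flooding, retransmits up, CRC errors flat (predicts latency up, not latency flat)
None of the listed candidates fits everything.

none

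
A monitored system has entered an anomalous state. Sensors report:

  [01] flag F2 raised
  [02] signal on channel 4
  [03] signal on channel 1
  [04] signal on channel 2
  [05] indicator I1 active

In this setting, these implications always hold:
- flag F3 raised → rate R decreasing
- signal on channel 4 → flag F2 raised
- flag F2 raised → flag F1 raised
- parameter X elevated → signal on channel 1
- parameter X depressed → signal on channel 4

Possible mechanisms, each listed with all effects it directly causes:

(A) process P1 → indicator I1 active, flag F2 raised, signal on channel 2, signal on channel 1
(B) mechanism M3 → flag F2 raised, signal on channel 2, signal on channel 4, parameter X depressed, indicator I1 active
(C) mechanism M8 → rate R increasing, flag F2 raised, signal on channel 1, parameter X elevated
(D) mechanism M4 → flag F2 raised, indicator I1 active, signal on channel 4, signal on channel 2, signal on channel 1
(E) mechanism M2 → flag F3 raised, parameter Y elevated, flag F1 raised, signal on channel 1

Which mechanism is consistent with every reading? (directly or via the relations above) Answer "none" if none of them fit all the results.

Checking each candidate against the observations:
(A) process P1 — flag F2 raised +; signal on channel 4 -; signal on channel 1 +; signal on channel 2 +; indicator I1 active +
(B) mechanism M3 — flag F2 raised +; signal on channel 4 +; signal on channel 1 -; signal on channel 2 +; indicator I1 active +
(C) mechanism M8 — flag F2 raised +; signal on channel 4 -; signal on channel 1 +; signal on channel 2 -; indicator I1 active -
(D) mechanism M4 — accounts for every observation
(E) mechanism M2 — flag F2 raised -; signal on channel 4 -; signal on channel 1 +; signal on channel 2 -; indicator I1 active -
(D) alone accounts for all the evidence.

D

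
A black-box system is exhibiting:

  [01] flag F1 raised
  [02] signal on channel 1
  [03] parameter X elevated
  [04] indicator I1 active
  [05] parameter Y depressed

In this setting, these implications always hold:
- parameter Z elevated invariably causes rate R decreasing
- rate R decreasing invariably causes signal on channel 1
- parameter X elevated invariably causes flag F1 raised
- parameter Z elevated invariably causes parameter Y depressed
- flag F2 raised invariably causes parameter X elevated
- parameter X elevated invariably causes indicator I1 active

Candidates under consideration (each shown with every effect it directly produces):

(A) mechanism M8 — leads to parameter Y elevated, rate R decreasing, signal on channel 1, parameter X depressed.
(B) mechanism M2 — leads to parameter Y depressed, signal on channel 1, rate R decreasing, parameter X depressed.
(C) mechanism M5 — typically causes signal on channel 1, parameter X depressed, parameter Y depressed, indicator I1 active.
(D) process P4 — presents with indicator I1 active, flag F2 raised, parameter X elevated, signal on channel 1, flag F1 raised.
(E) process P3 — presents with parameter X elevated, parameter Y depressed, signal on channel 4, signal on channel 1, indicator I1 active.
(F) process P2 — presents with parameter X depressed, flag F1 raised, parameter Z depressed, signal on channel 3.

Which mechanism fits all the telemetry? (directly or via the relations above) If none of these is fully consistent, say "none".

Per-candidate check:
(A) mechanism M8 — flag F1 raised NO; signal on channel 1 yes; parameter X elevated NO; indicator I1 active NO; parameter Y depressed NO
(B) mechanism M2 — fails on flag F1 raised, parameter X elevated, indicator I1 active (predicts parameter X depressed, not parameter X elevated)
(C) mechanism M5 — fails on flag F1 raised, parameter X elevated (predicts parameter X depressed, not parameter X elevated)
(D) process P4 — flag F1 raised yes; signal on channel 1 yes; parameter X elevated yes; indicator I1 active yes; parameter Y depressed NO
(E) process P3 — accounts for every observation (flag F1 raised through parameter X elevated → flag F1 raised)
(F) process P2 — fails on signal on channel 1, parameter X elevated, indicator I1 active, parameter Y depressed (predicts parameter X depressed, not parameter X elevated)
(E) is the only candidate with no mismatches.

E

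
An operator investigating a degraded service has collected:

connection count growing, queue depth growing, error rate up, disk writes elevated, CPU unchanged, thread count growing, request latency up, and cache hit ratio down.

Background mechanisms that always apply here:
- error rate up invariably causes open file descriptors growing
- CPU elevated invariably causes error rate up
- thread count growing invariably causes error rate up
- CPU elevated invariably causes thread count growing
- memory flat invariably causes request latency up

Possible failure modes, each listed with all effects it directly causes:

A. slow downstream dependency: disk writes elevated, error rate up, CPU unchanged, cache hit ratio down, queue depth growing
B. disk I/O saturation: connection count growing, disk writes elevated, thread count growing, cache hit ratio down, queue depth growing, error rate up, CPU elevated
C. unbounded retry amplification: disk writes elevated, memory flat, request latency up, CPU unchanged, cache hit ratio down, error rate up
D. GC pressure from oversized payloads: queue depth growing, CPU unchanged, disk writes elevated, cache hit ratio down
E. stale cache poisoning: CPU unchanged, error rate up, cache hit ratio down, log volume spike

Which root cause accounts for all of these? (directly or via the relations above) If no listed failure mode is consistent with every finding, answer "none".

For each candidate, compare predicted effects to what was observed:
(A) slow downstream dependency — connection count growing ✗; queue depth growing ✓; error rate up ✓; disk writes elevated ✓; CPU unchanged ✓; thread count growing ✗; request latency up ✗; cache hit ratio down ✓
(B) disk I/O saturation — fails on CPU unchanged, request latency up (predicts CPU elevated, not CPU unchanged)
(C) unbounded retry amplification — connection count growing ✗; queue depth growing ✗; error rate up ✓; disk writes elevated ✓; CPU unchanged ✓; thread count growing ✗; request latency up ✓; cache hit ratio down ✓
(D) GC pressure from oversized payloads — connection count growing ✗; queue depth growing ✓; error rate up ✗; disk writes elevated ✓; CPU unchanged ✓; thread count growing ✗; request latency up ✗; cache hit ratio down ✓
(E) stale cache poisoning — connection count growing ✗; queue depth growing ✗; error rate up ✓; disk writes elevated ✗; CPU unchanged ✓; thread count growing ✗; request latency up ✗; cache hit ratio down ✓
No candidate is consistent with all observations.

none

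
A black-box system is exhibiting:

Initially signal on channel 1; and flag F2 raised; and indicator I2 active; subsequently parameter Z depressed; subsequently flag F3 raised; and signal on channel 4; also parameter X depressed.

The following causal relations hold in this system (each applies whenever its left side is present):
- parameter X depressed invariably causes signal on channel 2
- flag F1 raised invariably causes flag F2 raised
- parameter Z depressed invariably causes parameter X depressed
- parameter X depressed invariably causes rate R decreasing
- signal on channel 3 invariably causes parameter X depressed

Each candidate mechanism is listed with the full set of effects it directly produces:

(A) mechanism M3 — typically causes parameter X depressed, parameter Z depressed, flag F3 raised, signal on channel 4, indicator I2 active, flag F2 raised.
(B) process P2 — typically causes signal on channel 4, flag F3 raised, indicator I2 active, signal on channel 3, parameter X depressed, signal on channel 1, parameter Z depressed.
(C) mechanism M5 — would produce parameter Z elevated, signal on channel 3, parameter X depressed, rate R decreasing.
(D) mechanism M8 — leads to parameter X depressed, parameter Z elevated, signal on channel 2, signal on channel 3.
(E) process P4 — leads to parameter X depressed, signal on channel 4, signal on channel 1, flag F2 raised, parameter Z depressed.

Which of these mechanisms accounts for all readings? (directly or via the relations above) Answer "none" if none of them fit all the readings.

none

Testing each hypothesis:
(A) mechanism M3 — does not account for signal on channel 1
(B) process P2 — does not account for flag F2 raised
(C) mechanism M5 — fails on signal on channel 1, flag F2 raised, indicator I2 active, parameter Z depressed, flag F3 raised, signal on channel 4 (predicts parameter Z elevated, not parameter Z depressed)
(D) mechanism M8 — signal on channel 1 -; flag F2 raised -; indicator I2 active -; parameter Z depressed -; flag F3 raised -; signal on channel 4 -; parameter X depressed +
(E) process P4 — signal on channel 1 +; flag F2 raised +; indicator I2 active -; parameter Z depressed +; flag F3 raised -; signal on channel 4 +; parameter X depressed +
Every candidate fails on at least one observation.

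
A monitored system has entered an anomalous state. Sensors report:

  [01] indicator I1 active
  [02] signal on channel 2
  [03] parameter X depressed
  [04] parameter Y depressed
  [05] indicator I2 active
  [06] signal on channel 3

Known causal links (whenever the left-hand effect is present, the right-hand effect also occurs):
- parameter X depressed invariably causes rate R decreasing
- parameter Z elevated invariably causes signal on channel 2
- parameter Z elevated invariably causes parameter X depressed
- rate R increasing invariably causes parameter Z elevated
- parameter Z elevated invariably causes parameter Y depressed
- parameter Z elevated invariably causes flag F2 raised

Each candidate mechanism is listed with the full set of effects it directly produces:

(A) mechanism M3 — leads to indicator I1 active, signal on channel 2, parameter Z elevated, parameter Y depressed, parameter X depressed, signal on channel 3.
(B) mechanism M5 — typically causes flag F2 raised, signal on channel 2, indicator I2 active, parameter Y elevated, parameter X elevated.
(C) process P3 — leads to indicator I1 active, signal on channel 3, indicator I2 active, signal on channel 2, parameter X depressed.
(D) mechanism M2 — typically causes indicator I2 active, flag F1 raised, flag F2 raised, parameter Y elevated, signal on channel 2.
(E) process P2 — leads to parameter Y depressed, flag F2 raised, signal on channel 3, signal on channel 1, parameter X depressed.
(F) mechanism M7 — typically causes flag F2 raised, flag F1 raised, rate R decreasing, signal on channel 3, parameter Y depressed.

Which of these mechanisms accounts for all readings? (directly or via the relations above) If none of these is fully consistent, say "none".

none

Checking each candidate against the observations:
(A) mechanism M3 — indicator I1 active match; signal on channel 2 match; parameter X depressed match; parameter Y depressed match; indicator I2 active miss; signal on channel 3 match
(B) mechanism M5 — fails on indicator I1 active, parameter X depressed, parameter Y depressed, signal on channel 3 (predicts parameter X elevated, not parameter X depressed; predicts parameter Y elevated, not parameter Y depressed)
(C) process P3 — indicator I1 active match; signal on channel 2 match; parameter X depressed match; parameter Y depressed miss; indicator I2 active match; signal on channel 3 match
(D) mechanism M2 — fails on indicator I1 active, parameter X depressed, parameter Y depressed, signal on channel 3 (predicts parameter Y elevated, not parameter Y depressed)
(E) process P2 — indicator I1 active miss; signal on channel 2 miss; parameter X depressed match; parameter Y depressed match; indicator I2 active miss; signal on channel 3 match
(F) mechanism M7 — does not account for indicator I1 active, signal on channel 2, parameter X depressed, indicator I2 active
No candidate is consistent with all observations.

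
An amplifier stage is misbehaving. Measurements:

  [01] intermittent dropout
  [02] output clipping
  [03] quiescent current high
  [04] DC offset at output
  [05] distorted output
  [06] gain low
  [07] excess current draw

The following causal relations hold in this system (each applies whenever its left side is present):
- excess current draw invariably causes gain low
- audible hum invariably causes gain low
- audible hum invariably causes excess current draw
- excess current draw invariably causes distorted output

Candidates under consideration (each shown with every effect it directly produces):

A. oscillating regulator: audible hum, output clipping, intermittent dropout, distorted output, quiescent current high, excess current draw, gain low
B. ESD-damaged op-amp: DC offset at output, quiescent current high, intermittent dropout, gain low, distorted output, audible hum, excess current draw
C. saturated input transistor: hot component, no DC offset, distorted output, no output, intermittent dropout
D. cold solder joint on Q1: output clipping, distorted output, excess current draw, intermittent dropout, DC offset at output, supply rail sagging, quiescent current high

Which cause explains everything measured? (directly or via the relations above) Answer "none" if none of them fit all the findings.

Testing each hypothesis:
(A) oscillating regulator — intermittent dropout match; output clipping match; quiescent current high match; DC offset at output miss; distorted output match; gain low match; excess current draw match
(B) ESD-damaged op-amp — does not account for output clipping
(C) saturated input transistor — fails on output clipping, quiescent current high, DC offset at output, gain low, excess current draw (predicts no DC offset, not DC offset at output)
(D) cold solder joint on Q1 — accounts for every observation (gain low through excess current draw → gain low)
(D) is the only candidate with no mismatches.

D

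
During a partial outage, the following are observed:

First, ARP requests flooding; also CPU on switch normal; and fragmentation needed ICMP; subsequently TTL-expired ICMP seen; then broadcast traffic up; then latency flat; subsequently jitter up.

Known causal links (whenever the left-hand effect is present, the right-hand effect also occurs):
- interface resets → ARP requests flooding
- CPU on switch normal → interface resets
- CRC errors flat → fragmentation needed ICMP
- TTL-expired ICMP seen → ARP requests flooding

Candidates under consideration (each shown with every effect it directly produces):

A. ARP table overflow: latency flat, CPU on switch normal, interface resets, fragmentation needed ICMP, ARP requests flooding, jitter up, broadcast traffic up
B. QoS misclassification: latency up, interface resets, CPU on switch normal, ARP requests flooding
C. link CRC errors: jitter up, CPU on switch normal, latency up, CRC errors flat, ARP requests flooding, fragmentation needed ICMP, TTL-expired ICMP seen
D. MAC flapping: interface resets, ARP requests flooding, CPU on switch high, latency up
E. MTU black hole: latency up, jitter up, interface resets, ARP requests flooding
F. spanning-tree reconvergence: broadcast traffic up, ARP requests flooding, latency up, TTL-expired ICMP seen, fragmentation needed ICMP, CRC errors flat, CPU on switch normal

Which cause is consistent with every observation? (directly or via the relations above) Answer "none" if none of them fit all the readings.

Checking each candidate against the observations:
(A) ARP table overflow — does not account for TTL-expired ICMP seen
(B) QoS misclassification — ARP requests flooding +; CPU on switch normal +; fragmentation needed ICMP -; TTL-expired ICMP seen -; broadcast traffic up -; latency flat -; jitter up -
(C) link CRC errors — fails on broadcast traffic up, latency flat (predicts latency up, not latency flat)
(D) MAC flapping — ARP requests flooding +; CPU on switch normal -; fragmentation needed ICMP -; TTL-expired ICMP seen -; broadcast traffic up -; latency flat -; jitter up -
(E) MTU black hole — ARP requests flooding +; CPU on switch normal -; fragmentation needed ICMP -; TTL-expired ICMP seen -; broadcast traffic up -; latency flat -; jitter up +
(F) spanning-tree reconvergence — ARP requests flooding +; CPU on switch normal +; fragmentation needed ICMP +; TTL-expired ICMP seen +; broadcast traffic up +; latency flat -; jitter up -
None of the listed candidates fits everything.

none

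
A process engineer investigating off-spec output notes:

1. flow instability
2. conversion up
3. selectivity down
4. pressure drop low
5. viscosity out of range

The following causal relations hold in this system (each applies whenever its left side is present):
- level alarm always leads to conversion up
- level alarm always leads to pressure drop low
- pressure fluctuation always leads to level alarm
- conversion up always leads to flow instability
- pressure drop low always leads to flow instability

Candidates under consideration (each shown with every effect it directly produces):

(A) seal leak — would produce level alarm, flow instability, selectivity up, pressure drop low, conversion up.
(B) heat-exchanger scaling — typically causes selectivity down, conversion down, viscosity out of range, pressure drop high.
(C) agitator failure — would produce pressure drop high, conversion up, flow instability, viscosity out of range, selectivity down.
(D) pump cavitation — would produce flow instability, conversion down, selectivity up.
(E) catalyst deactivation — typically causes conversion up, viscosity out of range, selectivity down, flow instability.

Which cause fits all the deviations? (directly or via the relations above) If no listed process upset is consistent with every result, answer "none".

none

Testing each hypothesis:
(A) seal leak — fails on selectivity down, viscosity out of range (predicts selectivity up, not selectivity down)
(B) heat-exchanger scaling — flow instability ✗; conversion up ✗; selectivity down ✓; pressure drop low ✗; viscosity out of range ✓
(C) agitator failure — flow instability ✓; conversion up ✓; selectivity down ✓; pressure drop low ✗; viscosity out of range ✓
(D) pump cavitation — flow instability ✓; conversion up ✗; selectivity down ✗; pressure drop low ✗; viscosity out of range ✗
(E) catalyst deactivation — flow instability ✓; conversion up ✓; selectivity down ✓; pressure drop low ✗; viscosity out of range ✓
None of the listed candidates fits everything.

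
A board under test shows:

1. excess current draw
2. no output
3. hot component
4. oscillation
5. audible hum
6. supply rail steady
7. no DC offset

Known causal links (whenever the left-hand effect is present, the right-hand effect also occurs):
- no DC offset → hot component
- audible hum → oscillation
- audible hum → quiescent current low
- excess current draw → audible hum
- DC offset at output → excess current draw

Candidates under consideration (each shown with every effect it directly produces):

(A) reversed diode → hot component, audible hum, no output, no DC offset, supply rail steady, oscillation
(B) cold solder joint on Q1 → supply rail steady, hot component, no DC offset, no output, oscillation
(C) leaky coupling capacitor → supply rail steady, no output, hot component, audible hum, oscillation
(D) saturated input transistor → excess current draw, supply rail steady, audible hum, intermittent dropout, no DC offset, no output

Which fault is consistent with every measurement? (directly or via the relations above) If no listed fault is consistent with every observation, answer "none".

For each candidate, compare predicted effects to what was observed:
(A) reversed diode — excess current draw ✗; no output ✓; hot component ✓; oscillation ✓; audible hum ✓; supply rail steady ✓; no DC offset ✓
(B) cold solder joint on Q1 — does not account for excess current draw, audible hum
(C) leaky coupling capacitor — does not account for excess current draw, no DC offset
(D) saturated input transistor — accounts for every observation (hot component through no DC offset → hot component)
(D) alone accounts for all the evidence.

D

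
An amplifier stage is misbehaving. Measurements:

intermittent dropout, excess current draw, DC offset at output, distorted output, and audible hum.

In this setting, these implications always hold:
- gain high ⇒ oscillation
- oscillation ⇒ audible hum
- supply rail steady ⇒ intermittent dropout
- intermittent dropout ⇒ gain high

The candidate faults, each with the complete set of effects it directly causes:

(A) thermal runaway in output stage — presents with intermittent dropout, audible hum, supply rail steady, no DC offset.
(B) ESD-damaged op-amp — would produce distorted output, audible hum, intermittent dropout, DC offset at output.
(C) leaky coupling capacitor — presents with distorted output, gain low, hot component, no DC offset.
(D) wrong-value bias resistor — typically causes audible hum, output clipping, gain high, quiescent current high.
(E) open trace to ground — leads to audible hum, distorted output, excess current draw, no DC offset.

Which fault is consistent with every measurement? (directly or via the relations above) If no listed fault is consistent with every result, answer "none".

Checking each candidate against the observations:
(A) thermal runaway in output stage — intermittent dropout match; excess current draw miss; DC offset at output miss; distorted output miss; audible hum match
(B) ESD-damaged op-amp — does not account for excess current draw
(C) leaky coupling capacitor — intermittent dropout miss; excess current draw miss; DC offset at output miss; distorted output match; audible hum miss
(D) wrong-value bias resistor — does not account for intermittent dropout, excess current draw, DC offset at output, distorted output
(E) open trace to ground — intermittent dropout miss; excess current draw match; DC offset at output miss; distorted output match; audible hum match
Every candidate fails on at least one observation.

none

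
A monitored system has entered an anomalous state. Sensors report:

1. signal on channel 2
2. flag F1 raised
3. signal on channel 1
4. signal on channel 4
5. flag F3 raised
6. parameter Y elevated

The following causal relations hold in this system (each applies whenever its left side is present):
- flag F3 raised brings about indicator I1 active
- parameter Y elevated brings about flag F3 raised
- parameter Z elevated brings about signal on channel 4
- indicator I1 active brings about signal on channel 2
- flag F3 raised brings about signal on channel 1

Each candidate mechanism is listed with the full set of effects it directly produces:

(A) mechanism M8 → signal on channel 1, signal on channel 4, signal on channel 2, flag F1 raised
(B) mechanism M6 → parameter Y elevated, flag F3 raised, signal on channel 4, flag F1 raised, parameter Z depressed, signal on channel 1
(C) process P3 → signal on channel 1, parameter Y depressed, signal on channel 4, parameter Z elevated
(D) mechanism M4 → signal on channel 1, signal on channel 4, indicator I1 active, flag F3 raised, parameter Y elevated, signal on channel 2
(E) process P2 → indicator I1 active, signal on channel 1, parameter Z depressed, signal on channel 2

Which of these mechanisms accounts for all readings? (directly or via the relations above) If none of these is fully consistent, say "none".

Per-candidate check:
(A) mechanism M8 — does not account for flag F3 raised, parameter Y elevated
(B) mechanism M6 — accounts for every observation (signal on channel 2 via flag F3 raised → indicator I1 active → signal on channel 2)
(C) process P3 — fails on signal on channel 2, flag F1 raised, flag F3 raised, parameter Y elevated (predicts parameter Y depressed, not parameter Y elevated)
(D) mechanism M4 — signal on channel 2 match; flag F1 raised miss; signal on channel 1 match; signal on channel 4 match; flag F3 raised match; parameter Y elevated match
(E) process P2 — signal on channel 2 match; flag F1 raised miss; signal on channel 1 match; signal on channel 4 miss; flag F3 raised miss; parameter Y elevated miss
(B) alone accounts for all the evidence.

B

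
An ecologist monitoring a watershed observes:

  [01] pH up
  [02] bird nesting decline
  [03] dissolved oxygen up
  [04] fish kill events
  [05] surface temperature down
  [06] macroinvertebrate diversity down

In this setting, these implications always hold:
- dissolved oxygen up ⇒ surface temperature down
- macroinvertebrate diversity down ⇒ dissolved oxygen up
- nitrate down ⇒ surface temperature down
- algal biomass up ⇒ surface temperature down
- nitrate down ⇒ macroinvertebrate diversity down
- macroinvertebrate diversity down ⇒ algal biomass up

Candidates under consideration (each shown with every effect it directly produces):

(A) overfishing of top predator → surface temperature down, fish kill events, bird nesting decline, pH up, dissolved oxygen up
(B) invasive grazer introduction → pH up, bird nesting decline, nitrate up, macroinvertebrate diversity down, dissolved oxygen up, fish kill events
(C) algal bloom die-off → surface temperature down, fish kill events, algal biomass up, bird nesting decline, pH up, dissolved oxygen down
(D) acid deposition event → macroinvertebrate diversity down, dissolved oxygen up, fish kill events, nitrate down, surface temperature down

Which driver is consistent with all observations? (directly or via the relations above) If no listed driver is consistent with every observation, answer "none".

B

For each candidate, compare predicted effects to what was observed:
(A) overfishing of top predator — does not account for macroinvertebrate diversity down
(B) invasive grazer introduction — accounts for every observation (surface temperature down via dissolved oxygen up → surface temperature down)
(C) algal bloom die-off — pH up +; bird nesting decline +; dissolved oxygen up -; fish kill events +; surface temperature down +; macroinvertebrate diversity down -
(D) acid deposition event — does not account for pH up, bird nesting decline
(B) alone accounts for all the evidence.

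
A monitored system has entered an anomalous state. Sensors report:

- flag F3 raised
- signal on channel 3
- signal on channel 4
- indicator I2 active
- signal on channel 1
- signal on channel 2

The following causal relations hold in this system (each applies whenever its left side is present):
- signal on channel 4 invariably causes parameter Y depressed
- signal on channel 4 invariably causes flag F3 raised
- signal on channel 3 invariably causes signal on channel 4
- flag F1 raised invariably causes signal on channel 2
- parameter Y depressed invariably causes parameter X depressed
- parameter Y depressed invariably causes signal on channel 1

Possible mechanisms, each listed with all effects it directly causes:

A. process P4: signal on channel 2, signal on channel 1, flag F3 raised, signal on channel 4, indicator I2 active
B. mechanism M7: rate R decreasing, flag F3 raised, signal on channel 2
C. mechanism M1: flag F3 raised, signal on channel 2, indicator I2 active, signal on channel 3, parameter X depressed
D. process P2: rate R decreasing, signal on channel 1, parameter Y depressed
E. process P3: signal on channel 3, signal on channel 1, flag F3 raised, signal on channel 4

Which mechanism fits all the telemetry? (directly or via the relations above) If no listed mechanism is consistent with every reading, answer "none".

C

For each candidate, compare predicted effects to what was observed:
(A) process P4 — flag F3 raised ✓; signal on channel 3 ✗; signal on channel 4 ✓; indicator I2 active ✓; signal on channel 1 ✓; signal on channel 2 ✓
(B) mechanism M7 — flag F3 raised ✓; signal on channel 3 ✗; signal on channel 4 ✗; indicator I2 active ✗; signal on channel 1 ✗; signal on channel 2 ✓
(C) mechanism M1 — flag F3 raised ✓; signal on channel 3 ✓; signal on channel 4 ✓ (through signal on channel 3 → signal on channel 4); indicator I2 active ✓; signal on channel 1 ✓ (through signal on channel 3 → signal on channel 4 → parameter Y depressed → signal on channel 1); signal on channel 2 ✓
(D) process P2 — flag F3 raised ✗; signal on channel 3 ✗; signal on channel 4 ✗; indicator I2 active ✗; signal on channel 1 ✓; signal on channel 2 ✗
(E) process P3 — does not account for indicator I2 active, signal on channel 2
Only (C) is consistent with every observation.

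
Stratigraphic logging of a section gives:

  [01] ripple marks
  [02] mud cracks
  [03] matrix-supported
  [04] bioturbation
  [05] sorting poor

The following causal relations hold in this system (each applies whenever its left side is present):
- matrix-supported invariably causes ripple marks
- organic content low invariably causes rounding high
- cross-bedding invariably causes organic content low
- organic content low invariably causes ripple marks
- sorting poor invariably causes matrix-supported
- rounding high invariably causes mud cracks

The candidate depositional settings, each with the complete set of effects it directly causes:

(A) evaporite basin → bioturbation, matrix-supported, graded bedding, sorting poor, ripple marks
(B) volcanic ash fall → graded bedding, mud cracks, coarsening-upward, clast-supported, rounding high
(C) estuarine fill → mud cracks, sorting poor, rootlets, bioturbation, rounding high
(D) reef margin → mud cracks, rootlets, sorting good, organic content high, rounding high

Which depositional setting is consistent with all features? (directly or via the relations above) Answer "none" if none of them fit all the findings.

Per-candidate check:
(A) evaporite basin — ripple marks +; mud cracks -; matrix-supported +; bioturbation +; sorting poor +
(B) volcanic ash fall — ripple marks -; mud cracks +; matrix-supported -; bioturbation -; sorting poor -
(C) estuarine fill — ripple marks + (via sorting poor → matrix-supported → ripple marks); mud cracks +; matrix-supported + (via sorting poor → matrix-supported); bioturbation +; sorting poor +
(D) reef margin — ripple marks -; mud cracks +; matrix-supported -; bioturbation -; sorting poor -
(C) is the only candidate with no mismatches.

C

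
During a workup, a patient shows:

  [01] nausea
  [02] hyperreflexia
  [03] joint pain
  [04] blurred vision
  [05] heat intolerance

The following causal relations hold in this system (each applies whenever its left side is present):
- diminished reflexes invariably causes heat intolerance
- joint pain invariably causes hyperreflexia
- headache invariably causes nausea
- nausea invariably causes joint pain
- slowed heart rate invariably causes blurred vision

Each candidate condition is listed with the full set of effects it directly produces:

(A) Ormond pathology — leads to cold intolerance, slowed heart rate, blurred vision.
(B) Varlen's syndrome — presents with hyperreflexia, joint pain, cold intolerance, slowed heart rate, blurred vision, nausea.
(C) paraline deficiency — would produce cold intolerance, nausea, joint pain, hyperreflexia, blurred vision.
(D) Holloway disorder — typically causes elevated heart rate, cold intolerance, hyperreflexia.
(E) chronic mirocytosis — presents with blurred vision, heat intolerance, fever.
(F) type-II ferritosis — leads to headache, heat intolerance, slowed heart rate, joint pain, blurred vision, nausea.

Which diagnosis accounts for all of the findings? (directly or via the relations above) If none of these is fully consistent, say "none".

Checking each candidate against the observations:
(A) Ormond pathology — nausea -; hyperreflexia -; joint pain -; blurred vision +; heat intolerance -
(B) Varlen's syndrome — nausea +; hyperreflexia +; joint pain +; blurred vision +; heat intolerance -
(C) paraline deficiency — nausea +; hyperreflexia +; joint pain +; blurred vision +; heat intolerance -
(D) Holloway disorder — nausea -; hyperreflexia +; joint pain -; blurred vision -; heat intolerance -
(E) chronic mirocytosis — nausea -; hyperreflexia -; joint pain -; blurred vision +; heat intolerance +
(F) type-II ferritosis — nausea +; hyperreflexia + (by joint pain → hyperreflexia); joint pain +; blurred vision +; heat intolerance +
(F) alone accounts for all the evidence.

F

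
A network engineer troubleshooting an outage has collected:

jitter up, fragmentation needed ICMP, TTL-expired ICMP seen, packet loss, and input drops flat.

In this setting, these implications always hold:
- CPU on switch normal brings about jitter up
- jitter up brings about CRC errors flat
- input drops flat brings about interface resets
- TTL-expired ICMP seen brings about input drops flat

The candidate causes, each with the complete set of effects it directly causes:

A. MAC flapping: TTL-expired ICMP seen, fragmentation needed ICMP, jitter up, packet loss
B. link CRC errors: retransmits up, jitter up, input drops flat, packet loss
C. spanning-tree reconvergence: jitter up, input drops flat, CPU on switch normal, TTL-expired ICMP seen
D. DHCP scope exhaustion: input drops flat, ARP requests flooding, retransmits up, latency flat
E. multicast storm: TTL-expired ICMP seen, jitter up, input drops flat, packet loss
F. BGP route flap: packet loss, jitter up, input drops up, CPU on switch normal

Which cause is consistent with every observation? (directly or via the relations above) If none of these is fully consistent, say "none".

Per-candidate check:
(A) MAC flapping — accounts for every observation (input drops flat via TTL-expired ICMP seen → input drops flat)
(B) link CRC errors — does not account for fragmentation needed ICMP, TTL-expired ICMP seen
(C) spanning-tree reconvergence — does not account for fragmentation needed ICMP, packet loss
(D) DHCP scope exhaustion — does not account for jitter up, fragmentation needed ICMP, TTL-expired ICMP seen, packet loss
(E) multicast storm — jitter up +; fragmentation needed ICMP -; TTL-expired ICMP seen +; packet loss +; input drops flat +
(F) BGP route flap — jitter up +; fragmentation needed ICMP -; TTL-expired ICMP seen -; packet loss +; input drops flat -
(A) is the only candidate with no mismatches.

A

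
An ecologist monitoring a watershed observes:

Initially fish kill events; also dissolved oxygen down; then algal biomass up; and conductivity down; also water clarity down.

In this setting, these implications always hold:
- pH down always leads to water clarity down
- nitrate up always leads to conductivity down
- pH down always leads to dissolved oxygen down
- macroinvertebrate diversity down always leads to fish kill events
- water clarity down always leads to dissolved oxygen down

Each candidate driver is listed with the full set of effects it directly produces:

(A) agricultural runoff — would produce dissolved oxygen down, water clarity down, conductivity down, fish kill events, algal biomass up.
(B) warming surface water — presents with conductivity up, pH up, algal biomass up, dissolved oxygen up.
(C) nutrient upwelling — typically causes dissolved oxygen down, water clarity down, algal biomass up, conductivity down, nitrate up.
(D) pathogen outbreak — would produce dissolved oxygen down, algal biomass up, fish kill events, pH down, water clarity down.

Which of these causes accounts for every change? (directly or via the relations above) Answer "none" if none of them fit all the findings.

A

Testing each hypothesis:
(A) agricultural runoff — fish kill events match; dissolved oxygen down match; algal biomass up match; conductivity down match; water clarity down match
(B) warming surface water — fish kill events miss; dissolved oxygen down miss; algal biomass up match; conductivity down miss; water clarity down miss
(C) nutrient upwelling — does not account for fish kill events
(D) pathogen outbreak — does not account for conductivity down
(A) alone accounts for all the evidence.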